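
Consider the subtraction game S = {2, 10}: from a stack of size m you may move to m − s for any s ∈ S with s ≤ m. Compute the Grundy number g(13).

Build the Grundy sequence with g(k) = mex{g(k−s) : s ∈ {2, 10}, s ≤ k}:
k:     0  1  2  3  4  5  6  7  8  9 10 11 12 13
g(k):  0  0  1  1  0  0  1  1  0  0  1  1  0  0
So g(13) = 0.

0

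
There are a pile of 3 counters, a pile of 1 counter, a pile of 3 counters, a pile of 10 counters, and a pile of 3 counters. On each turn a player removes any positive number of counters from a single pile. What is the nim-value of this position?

8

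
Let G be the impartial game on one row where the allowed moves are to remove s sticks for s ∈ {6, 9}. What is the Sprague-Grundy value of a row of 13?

2

Build the Grundy sequence with g(k) = mex{g(k−s) : s ∈ {6, 9}, s ≤ k}:
k:     0  1  2  3  4  5  6  7  8  9 10 11 12 13
g(k):  0  0  0  0  0  0  1  1  1  1  1  1  2  2
So g(13) = 2.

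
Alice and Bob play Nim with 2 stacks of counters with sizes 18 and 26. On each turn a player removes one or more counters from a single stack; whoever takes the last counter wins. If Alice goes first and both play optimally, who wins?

Alice wins

Nim-sum: 18 XOR 26 = 8.
The nim-sum is 8 ≠ 0, so this is an N-position: the player to move can win; Alice has a winning move.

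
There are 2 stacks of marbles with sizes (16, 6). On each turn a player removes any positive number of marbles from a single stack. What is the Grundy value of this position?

Compute the nim-sum pairwise:
16 ⊕ 6 = 22

22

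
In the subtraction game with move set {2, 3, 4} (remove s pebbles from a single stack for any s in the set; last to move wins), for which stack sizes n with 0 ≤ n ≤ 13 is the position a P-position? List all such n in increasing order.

0, 1, 6, 7, 12, 13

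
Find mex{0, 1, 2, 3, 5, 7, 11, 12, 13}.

The values 0, 1, 2, 3 are all present; 4 is the first non-negative integer missing from the set.

4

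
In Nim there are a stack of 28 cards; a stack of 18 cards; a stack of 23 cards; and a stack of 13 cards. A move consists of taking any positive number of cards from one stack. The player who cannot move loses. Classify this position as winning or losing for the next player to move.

Winning position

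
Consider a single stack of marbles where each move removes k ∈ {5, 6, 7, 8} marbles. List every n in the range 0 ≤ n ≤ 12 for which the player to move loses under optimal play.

Compute g(0), g(1), … for moves {5, 6, 7, 8}:
k:     0  1  2  3  4  5  6  7  8  9 10 11 12
g(k):  0  0  0  0  0  1  1  1  1  1  2  2  2
The P-positions (g = 0) in 0..12 are 0, 1, 2, 3, 4.

0, 1, 2, 3, 4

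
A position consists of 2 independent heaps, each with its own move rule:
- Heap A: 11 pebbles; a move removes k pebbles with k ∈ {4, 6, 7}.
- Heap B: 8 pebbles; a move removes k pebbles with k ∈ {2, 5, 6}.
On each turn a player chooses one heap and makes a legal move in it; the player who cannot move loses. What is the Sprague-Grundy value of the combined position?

0

For heap A, compute g(0), g(1), … with moves {4, 6, 7}:
k:     0  1  2  3  4  5  6  7  8  9 10 11
g(k):  0  0  0  0  1  1  1  1  2  2  2  0
So g(11) = 0.
Grundy values for heap B (subtraction set {2, 5, 6}):
k:     0  1  2  3  4  5  6  7  8
g(k):  0  0  1  1  0  2  1  3  0
So g(8) = 0.
The value of a disjunctive sum is the nim-sum of the parts.
Combined value = 0 XOR 0 = 0.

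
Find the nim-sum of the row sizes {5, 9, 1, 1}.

Write each in binary and XOR column by column:
  0101  (5)
  1001  (9)
  0001  (1)
  0001  (1)
  ----
  1100  (12)

12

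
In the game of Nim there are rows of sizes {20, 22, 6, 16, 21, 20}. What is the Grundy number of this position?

21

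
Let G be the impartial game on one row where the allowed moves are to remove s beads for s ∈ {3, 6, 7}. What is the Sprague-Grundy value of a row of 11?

Compute g(0), g(1), … for moves {3, 6, 7}:
k:     0  1  2  3  4  5  6  7  8  9 10 11
g(k):  0  0  0  1  1  1  2  2  2  3  0  0
So g(11) = 0.

0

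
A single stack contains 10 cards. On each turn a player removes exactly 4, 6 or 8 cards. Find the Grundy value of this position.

Grundy values for subtraction set {4, 6, 8}:
k:     0  1  2  3  4  5  6  7  8  9 10
g(k):  0  0  0  0  1  1  1  1  2  2  2
So g(10) = 2.

2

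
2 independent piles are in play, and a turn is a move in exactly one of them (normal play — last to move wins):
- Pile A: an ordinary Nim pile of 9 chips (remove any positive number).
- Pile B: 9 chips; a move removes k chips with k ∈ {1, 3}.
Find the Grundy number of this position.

Pile A is a plain Nim pile of size 9, so its Grundy value is 9.
Grundy values for pile B (subtraction set {1, 3}):
g(0) = mex{} = 0
g(1) = mex{0} = 1
g(2) = mex{1} = 0
g(3) = mex{0} = 1
g(4) = mex{1} = 0
g(5) = mex{0} = 1
g(6) = mex{1} = 0
g(7) = mex{0} = 1
g(8) = mex{1} = 0
g(9) = mex{0} = 1
So g(9) = 1.
The value of a disjunctive sum is the nim-sum of the parts.
Combined value = 9 ⊕ 1 = 8.

8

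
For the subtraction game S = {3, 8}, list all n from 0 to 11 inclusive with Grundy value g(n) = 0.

0, 1, 2, 6, 7, 11

Build the Grundy sequence with g(k) = mex{g(k−s) : s ∈ {3, 8}, s ≤ k}:
g(0) = mex{} = 0
g(1) = mex{} = 0
g(2) = mex{} = 0
g(3) = mex{0} = 1
g(4) = mex{0} = 1
g(5) = mex{0} = 1
g(6) = mex{1} = 0
g(7) = mex{1} = 0
g(8) = mex{0,1} = 2
g(9) = mex{0} = 1
g(10) = mex{0} = 1
g(11) = mex{1,2} = 0
The P-positions (g = 0) in 0..11 are 0, 1, 2, 6, 7, 11.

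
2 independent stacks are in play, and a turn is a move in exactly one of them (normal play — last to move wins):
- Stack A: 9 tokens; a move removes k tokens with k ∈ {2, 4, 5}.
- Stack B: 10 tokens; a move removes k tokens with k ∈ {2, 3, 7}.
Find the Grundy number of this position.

1

For stack A, compute g(0), g(1), … with moves {2, 4, 5}:
k:     0  1  2  3  4  5  6  7  8  9
g(k):  0  0  1  1  2  2  3  0  0  1
So g(9) = 1.
Build the Grundy sequence for stack B with g(k) = mex{g(k−s) : s ∈ {2, 3, 7}, s ≤ k}:
k:     0  1  2  3  4  5  6  7  8  9 10
g(k):  0  0  1  1  2  0  0  1  1  2  0
So g(10) = 0.
The value of a disjunctive sum is the nim-sum of the parts.
Combined value = 1 XOR 0 = 1.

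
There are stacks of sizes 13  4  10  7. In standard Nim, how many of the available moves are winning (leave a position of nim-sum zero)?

3

Nim-sum: 13 XOR 4 XOR 10 XOR 7 = 4.
The overall nim-sum is X = 4. A stack of size p has a winning move iff p XOR X < p (reduce it to p XOR X).
  13: 13 XOR 4 = 9 < 13 — winning move (to 9).
  4: 4 XOR 4 = 0 < 4 — winning move (to 0).
  10: 10 XOR 4 = 14 ≥ 10 — no move.
  7: 7 XOR 4 = 3 < 7 — winning move (to 3).
That gives 3 winning moves.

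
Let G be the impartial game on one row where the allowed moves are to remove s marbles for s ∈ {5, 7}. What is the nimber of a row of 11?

2

Compute g(0), g(1), … for moves {5, 7}:
k:     0  1  2  3  4  5  6  7  8  9 10 11
g(k):  0  0  0  0  0  1  1  1  1  1  2  2
So g(11) = 2.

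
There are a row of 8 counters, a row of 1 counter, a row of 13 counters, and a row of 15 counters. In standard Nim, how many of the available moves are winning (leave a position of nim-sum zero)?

Write each in binary and XOR column by column:
  1000  (8)
  0001  (1)
  1101  (13)
  1111  (15)
  ----
  1011  (11)
The overall nim-sum is X = 11. A row of size p has a winning move iff p XOR X < p (reduce it to p XOR X).
  8: 8 XOR 11 = 3 < 8 — winning move (to 3).
  1: 1 XOR 11 = 10 ≥ 1 — no move.
  13: 13 XOR 11 = 6 < 13 — winning move (to 6).
  15: 15 XOR 11 = 4 < 15 — winning move (to 4).
That gives 3 winning moves.

3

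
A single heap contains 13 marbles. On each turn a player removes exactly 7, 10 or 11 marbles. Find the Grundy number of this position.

1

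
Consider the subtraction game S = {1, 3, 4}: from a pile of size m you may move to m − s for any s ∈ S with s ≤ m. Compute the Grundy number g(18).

Compute g(0), g(1), … for moves {1, 3, 4}:
k:     0  1  2  3  4  5  6  7  8  9 10 11 12 13 14 15 16 17 18
g(k):  0  1  0  1  2  3  2  0  1  0  1  2  3  2  0  1  0  1  2
So g(18) = 2.

2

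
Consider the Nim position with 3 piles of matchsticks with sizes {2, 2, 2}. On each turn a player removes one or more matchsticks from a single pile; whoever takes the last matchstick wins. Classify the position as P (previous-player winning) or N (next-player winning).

N-position

Nim-sum: 2 ⊕ 2 ⊕ 2 = 2.
The nim-sum is 2 ≠ 0, so this is an N-position: the player to move can win.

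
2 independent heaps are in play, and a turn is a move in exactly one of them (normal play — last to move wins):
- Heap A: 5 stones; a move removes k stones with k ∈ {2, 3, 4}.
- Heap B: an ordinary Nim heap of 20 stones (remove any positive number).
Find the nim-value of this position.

22

Grundy values for heap A (subtraction set {2, 3, 4}):
k:     0  1  2  3  4  5
g(k):  0  0  1  1  2  2
So g(5) = 2.
Heap B is a plain Nim heap of size 20, so its Grundy value is 20.
The value of a disjunctive sum is the nim-sum of the parts.
Combined value = 2 XOR 20 = 22.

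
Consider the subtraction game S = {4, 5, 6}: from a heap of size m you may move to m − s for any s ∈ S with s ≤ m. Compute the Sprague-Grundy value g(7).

1

Compute g(0), g(1), … for moves {4, 5, 6}:
k:     0  1  2  3  4  5  6  7
g(k):  0  0  0  0  1  1  1  1
So g(7) = 1.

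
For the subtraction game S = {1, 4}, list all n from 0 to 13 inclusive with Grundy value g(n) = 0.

0, 2, 5, 7, 10, 12

Compute g(0), g(1), … for moves {1, 4}:
k:     0  1  2  3  4  5  6  7  8  9 10 11 12 13
g(k):  0  1  0  1  2  0  1  0  1  2  0  1  0  1
The P-positions (g = 0) in 0..13 are 0, 2, 5, 7, 10, 12.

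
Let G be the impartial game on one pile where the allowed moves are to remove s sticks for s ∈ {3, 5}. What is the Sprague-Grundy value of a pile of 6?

2

Grundy values for subtraction set {3, 5}:
g(0) = mex{} = 0
g(1) = mex{} = 0
g(2) = mex{} = 0
g(3) = mex{0} = 1
g(4) = mex{0} = 1
g(5) = mex{0} = 1
g(6) = mex{0,1} = 2
So g(6) = 2.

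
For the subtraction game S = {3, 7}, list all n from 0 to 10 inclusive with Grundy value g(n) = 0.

Build the Grundy sequence with g(k) = mex{g(k−s) : s ∈ {3, 7}, s ≤ k}:
k:     0  1  2  3  4  5  6  7  8  9 10
g(k):  0  0  0  1  1  1  0  2  2  1  0
The P-positions (g = 0) in 0..10 are 0, 1, 2, 6, 10.

0, 1, 2, 6, 10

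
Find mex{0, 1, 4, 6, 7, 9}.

The values 0, 1 are all present; 2 is the first non-negative integer missing from the set.

2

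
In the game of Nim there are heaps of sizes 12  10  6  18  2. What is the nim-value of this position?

16

Compute the nim-sum pairwise:
12 ^ 10 = 6
6 ^ 6 = 0
0 ^ 18 = 18
18 ^ 2 = 16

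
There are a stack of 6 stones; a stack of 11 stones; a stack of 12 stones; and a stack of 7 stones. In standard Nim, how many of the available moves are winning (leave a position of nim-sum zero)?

Nim-sum: 6 ^ 11 ^ 12 ^ 7 = 6.
The overall nim-sum is X = 6. A stack of size p has a winning move iff p XOR X < p (reduce it to p XOR X).
  6: 6 XOR 6 = 0 < 6 — winning move (to 0).
  11: 11 XOR 6 = 13 ≥ 11 — no move.
  12: 12 XOR 6 = 10 < 12 — winning move (to 10).
  7: 7 XOR 6 = 1 < 7 — winning move (to 1).
That gives 3 winning moves.

3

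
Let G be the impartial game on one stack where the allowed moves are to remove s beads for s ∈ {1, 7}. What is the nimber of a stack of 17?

1

Build the Grundy sequence with g(k) = mex{g(k−s) : s ∈ {1, 7}, s ≤ k}:
k:     0  1  2  3  4  5  6  7  8  9 10 11 12 13 14 15 16 17
g(k):  0  1  0  1  0  1  0  1  0  1  0  1  0  1  0  1  0  1
So g(17) = 1.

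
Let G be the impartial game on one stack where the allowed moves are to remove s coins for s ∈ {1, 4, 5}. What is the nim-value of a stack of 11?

1

Build the Grundy sequence with g(k) = mex{g(k−s) : s ∈ {1, 4, 5}, s ≤ k}:
g(0) = mex{} = 0
g(1) = mex{0} = 1
g(2) = mex{1} = 0
g(3) = mex{0} = 1
g(4) = mex{0,1} = 2
g(5) = mex{0,1,2} = 3
g(6) = mex{0,1,3} = 2
g(7) = mex{0,1,2} = 3
g(8) = mex{1,2,3} = 0
g(9) = mex{0,2,3} = 1
g(10) = mex{1,2,3} = 0
g(11) = mex{0,2,3} = 1
So g(11) = 1.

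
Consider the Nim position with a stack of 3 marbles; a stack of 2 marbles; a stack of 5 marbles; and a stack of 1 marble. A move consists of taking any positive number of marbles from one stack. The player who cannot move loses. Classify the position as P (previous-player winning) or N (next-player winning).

Compute the nim-sum pairwise:
3 ^ 2 = 1
1 ^ 5 = 4
4 ^ 1 = 5
The nim-sum is 5 ≠ 0, so this is an N-position: the player to move can win.

N-position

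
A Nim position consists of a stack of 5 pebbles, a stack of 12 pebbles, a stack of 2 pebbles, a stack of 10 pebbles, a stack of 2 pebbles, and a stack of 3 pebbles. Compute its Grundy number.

Write each in binary and XOR column by column:
  0101  (5)
  1100  (12)
  0010  (2)
  1010  (10)
  0010  (2)
  0011  (3)
  ----
  0000  (0)

0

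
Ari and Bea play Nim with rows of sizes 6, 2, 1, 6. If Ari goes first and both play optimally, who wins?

Ari wins

Nim-sum: 6 ⊕ 2 ⊕ 1 ⊕ 6 = 3.
The nim-sum is 3 ≠ 0, so this is an N-position: the player to move can win; Ari has a winning move.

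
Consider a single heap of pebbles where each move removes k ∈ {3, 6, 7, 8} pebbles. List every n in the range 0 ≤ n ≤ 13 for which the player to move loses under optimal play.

0, 1, 2, 11, 12, 13

Compute g(0), g(1), … for moves {3, 6, 7, 8}:
g(0) = mex{} = 0
g(1) = mex{} = 0
g(2) = mex{} = 0
g(3) = mex{0} = 1
g(4) = mex{0} = 1
g(5) = mex{0} = 1
g(6) = mex{0,1} = 2
g(7) = mex{0,1} = 2
g(8) = mex{0,1} = 2
g(9) = mex{0,1,2} = 3
g(10) = mex{0,1,2} = 3
g(11) = mex{1,2} = 0
g(12) = mex{1,2,3} = 0
g(13) = mex{1,2,3} = 0
The P-positions (g = 0) in 0..13 are 0, 1, 2, 11, 12, 13.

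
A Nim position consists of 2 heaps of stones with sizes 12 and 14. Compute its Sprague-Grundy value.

2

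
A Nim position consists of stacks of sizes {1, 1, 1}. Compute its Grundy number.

1

Bitwise XOR of the heap sizes:
  1  (1)
  1  (1)
  1  (1)
  -
  1  (1)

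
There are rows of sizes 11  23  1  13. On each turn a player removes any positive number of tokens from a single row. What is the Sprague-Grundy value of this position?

16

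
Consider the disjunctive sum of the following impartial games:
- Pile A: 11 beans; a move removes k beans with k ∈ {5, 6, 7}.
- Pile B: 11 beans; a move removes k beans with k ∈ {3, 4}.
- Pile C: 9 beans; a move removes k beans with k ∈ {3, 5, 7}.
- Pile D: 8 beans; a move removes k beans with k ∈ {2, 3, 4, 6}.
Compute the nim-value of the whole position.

Grundy values for pile A (subtraction set {5, 6, 7}):
g(0) = mex{} = 0
g(1) = mex{} = 0
g(2) = mex{} = 0
g(3) = mex{} = 0
g(4) = mex{} = 0
g(5) = mex{0} = 1
g(6) = mex{0} = 1
g(7) = mex{0} = 1
g(8) = mex{0} = 1
g(9) = mex{0} = 1
g(10) = mex{0,1} = 2
g(11) = mex{0,1} = 2
So g(11) = 2.
Build the Grundy sequence for pile B with g(k) = mex{g(k−s) : s ∈ {3, 4}, s ≤ k}:
g(0) = mex{} = 0
g(1) = mex{} = 0
g(2) = mex{} = 0
g(3) = mex{0} = 1
g(4) = mex{0} = 1
g(5) = mex{0} = 1
g(6) = mex{0,1} = 2
g(7) = mex{1} = 0
g(8) = mex{1} = 0
g(9) = mex{1,2} = 0
g(10) = mex{0,2} = 1
g(11) = mex{0} = 1
So g(11) = 1.
Build the Grundy sequence for pile C with g(k) = mex{g(k−s) : s ∈ {3, 5, 7}, s ≤ k}:
g(0) = mex{} = 0
g(1) = mex{} = 0
g(2) = mex{} = 0
g(3) = mex{0} = 1
g(4) = mex{0} = 1
g(5) = mex{0} = 1
g(6) = mex{0,1} = 2
g(7) = mex{0,1} = 2
g(8) = mex{0,1} = 2
g(9) = mex{0,1,2} = 3
So g(9) = 3.
Grundy values for pile D (subtraction set {2, 3, 4, 6}):
g(0) = mex{} = 0
g(1) = mex{} = 0
g(2) = mex{0} = 1
g(3) = mex{0} = 1
g(4) = mex{0,1} = 2
g(5) = mex{0,1} = 2
g(6) = mex{0,1,2} = 3
g(7) = mex{0,1,2} = 3
g(8) = mex{1,2,3} = 0
So g(8) = 0.
The value of a disjunctive sum is the nim-sum of the parts.
Combined value = 2 XOR 1 XOR 3 XOR 0 = 0.

0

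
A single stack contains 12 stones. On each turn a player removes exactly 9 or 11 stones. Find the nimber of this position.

Compute g(0), g(1), … for moves {9, 11}:
k:     0  1  2  3  4  5  6  7  8  9 10 11 12
g(k):  0  0  0  0  0  0  0  0  0  1  1  1  1
So g(12) = 1.

1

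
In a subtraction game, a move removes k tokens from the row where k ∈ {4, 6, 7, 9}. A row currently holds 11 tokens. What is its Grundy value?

Compute g(0), g(1), … for moves {4, 6, 7, 9}:
k:     0  1  2  3  4  5  6  7  8  9 10 11
g(k):  0  0  0  0  1  1  1  1  2  2  2  2
So g(11) = 2.

2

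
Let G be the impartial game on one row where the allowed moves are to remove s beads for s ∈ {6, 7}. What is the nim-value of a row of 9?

Build the Grundy sequence with g(k) = mex{g(k−s) : s ∈ {6, 7}, s ≤ k}:
g(0) = mex{} = 0
g(1) = mex{} = 0
g(2) = mex{} = 0
g(3) = mex{} = 0
g(4) = mex{} = 0
g(5) = mex{} = 0
g(6) = mex{0} = 1
g(7) = mex{0} = 1
g(8) = mex{0} = 1
g(9) = mex{0} = 1
So g(9) = 1.

1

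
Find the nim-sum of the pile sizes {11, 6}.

Nim-sum: 11 ⊕ 6 = 13.

13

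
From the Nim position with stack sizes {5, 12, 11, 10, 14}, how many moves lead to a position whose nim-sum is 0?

3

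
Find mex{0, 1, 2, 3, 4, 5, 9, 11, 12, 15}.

The values 0, 1, 2, 3, 4, 5 are all present; 6 is the first non-negative integer missing from the set.

6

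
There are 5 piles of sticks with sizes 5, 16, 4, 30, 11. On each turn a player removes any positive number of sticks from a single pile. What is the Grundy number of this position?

Compute the nim-sum pairwise:
5 XOR 16 = 21
21 XOR 4 = 17
17 XOR 30 = 15
15 XOR 11 = 4

4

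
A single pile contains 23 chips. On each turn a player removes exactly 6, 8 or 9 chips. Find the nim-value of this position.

1

Build the Grundy sequence with g(k) = mex{g(k−s) : s ∈ {6, 8, 9}, s ≤ k}:
k:     0  1  2  3  4  5  6  7  8  9 10 11 12 13 14 15 16 17 18 19 20 21 22 23
g(k):  0  0  0  0  0  0  1  1  1  1  1  1  2  2  2  0  0  0  0  0  0  1  1  1
So g(23) = 1.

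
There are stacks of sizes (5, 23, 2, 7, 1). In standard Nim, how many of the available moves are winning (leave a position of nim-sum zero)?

Write each in binary and XOR column by column:
  00101  (5)
  10111  (23)
  00010  (2)
  00111  (7)
  00001  (1)
  -----
  10110  (22)
The overall nim-sum is X = 22. A stack of size p has a winning move iff p XOR X < p (reduce it to p XOR X).
  5: 5 XOR 22 = 19 ≥ 5 — no move.
  23: 23 XOR 22 = 1 < 23 — winning move (to 1).
  2: 2 XOR 22 = 20 ≥ 2 — no move.
  7: 7 XOR 22 = 17 ≥ 7 — no move.
  1: 1 XOR 22 = 23 ≥ 1 — no move.
That gives 1 winning move.

1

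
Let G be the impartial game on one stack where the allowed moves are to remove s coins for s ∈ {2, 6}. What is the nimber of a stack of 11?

1

Build the Grundy sequence with g(k) = mex{g(k−s) : s ∈ {2, 6}, s ≤ k}:
g(0) = mex{} = 0
g(1) = mex{} = 0
g(2) = mex{0} = 1
g(3) = mex{0} = 1
g(4) = mex{1} = 0
g(5) = mex{1} = 0
g(6) = mex{0} = 1
g(7) = mex{0} = 1
g(8) = mex{1} = 0
g(9) = mex{1} = 0
g(10) = mex{0} = 1
g(11) = mex{0} = 1
So g(11) = 1.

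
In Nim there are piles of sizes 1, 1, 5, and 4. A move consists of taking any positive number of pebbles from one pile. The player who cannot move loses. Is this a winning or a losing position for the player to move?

Nim-sum: 1 ^ 1 ^ 5 ^ 4 = 1.
The nim-sum is 1 ≠ 0, so this is an N-position: the player to move can win.

Winning position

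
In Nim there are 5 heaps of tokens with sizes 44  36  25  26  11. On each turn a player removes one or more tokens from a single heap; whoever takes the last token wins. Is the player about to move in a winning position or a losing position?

Losing position

Nim-sum: 44 XOR 36 XOR 25 XOR 26 XOR 11 = 0.
The nim-sum is 0, so this is a P-position: the player to move is in a losing position under optimal play.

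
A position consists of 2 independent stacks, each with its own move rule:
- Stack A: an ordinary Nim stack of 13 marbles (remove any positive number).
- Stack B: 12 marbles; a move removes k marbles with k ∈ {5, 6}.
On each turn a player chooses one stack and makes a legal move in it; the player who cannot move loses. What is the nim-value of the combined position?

13

Stack A is a plain Nim stack of size 13, so its Grundy value is 13.
Grundy values for stack B (subtraction set {5, 6}):
g(0) = mex{} = 0
g(1) = mex{} = 0
g(2) = mex{} = 0
g(3) = mex{} = 0
g(4) = mex{} = 0
g(5) = mex{0} = 1
g(6) = mex{0} = 1
g(7) = mex{0} = 1
g(8) = mex{0} = 1
g(9) = mex{0} = 1
g(10) = mex{0,1} = 2
g(11) = mex{1} = 0
g(12) = mex{1} = 0
So g(12) = 0.
The value of a disjunctive sum is the nim-sum of the parts.
Combined value = 13 ⊕ 0 = 13.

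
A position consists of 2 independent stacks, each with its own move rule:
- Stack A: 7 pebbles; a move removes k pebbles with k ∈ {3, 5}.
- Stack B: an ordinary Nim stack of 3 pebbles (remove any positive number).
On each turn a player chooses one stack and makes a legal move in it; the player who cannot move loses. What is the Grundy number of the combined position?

1

For stack A, compute g(0), g(1), … with moves {3, 5}:
g(0) = mex{} = 0
g(1) = mex{} = 0
g(2) = mex{} = 0
g(3) = mex{0} = 1
g(4) = mex{0} = 1
g(5) = mex{0} = 1
g(6) = mex{0,1} = 2
g(7) = mex{0,1} = 2
So g(7) = 2.
Stack B is a plain Nim stack of size 3, so its Grundy value is 3.
The value of a disjunctive sum is the nim-sum of the parts.
Combined value = 2 ⊕ 3 = 1.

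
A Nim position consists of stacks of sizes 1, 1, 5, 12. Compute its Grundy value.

Nim-sum: 1 XOR 1 XOR 5 XOR 12 = 9.

9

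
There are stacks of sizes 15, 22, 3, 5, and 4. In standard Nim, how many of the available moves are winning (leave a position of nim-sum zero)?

Compute the nim-sum pairwise:
15 XOR 22 = 25
25 XOR 3 = 26
26 XOR 5 = 31
31 XOR 4 = 27
The overall nim-sum is X = 27. A stack of size p has a winning move iff p XOR X < p (reduce it to p XOR X).
  15: 15 XOR 27 = 20 ≥ 15 — no move.
  22: 22 XOR 27 = 13 < 22 — winning move (to 13).
  3: 3 XOR 27 = 24 ≥ 3 — no move.
  5: 5 XOR 27 = 30 ≥ 5 — no move.
  4: 4 XOR 27 = 31 ≥ 4 — no move.
That gives 1 winning move.

1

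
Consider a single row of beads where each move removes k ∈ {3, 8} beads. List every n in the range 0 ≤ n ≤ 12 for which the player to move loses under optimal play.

0, 1, 2, 6, 7, 11, 12

Grundy values for subtraction set {3, 8}:
k:     0  1  2  3  4  5  6  7  8  9 10 11 12
g(k):  0  0  0  1  1  1  0  0  2  1  1  0  0
The P-positions (g = 0) in 0..12 are 0, 1, 2, 6, 7, 11, 12.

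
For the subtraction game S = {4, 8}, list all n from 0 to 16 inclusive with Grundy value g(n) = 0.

0, 1, 2, 3, 12, 13, 14, 15

Compute g(0), g(1), … for moves {4, 8}:
k:     0  1  2  3  4  5  6  7  8  9 10 11 12 13 14 15 16
g(k):  0  0  0  0  1  1  1  1  2  2  2  2  0  0  0  0  1
The P-positions (g = 0) in 0..16 are 0, 1, 2, 3, 12, 13, 14, 15.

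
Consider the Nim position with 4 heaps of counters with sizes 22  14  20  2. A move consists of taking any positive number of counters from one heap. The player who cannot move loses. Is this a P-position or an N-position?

N-position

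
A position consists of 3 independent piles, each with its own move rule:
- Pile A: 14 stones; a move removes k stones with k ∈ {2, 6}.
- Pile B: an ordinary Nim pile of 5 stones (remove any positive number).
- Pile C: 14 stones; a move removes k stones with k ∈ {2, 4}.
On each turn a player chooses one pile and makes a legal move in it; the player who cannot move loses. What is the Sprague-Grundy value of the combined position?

5

For pile A, compute g(0), g(1), … with moves {2, 6}:
g(0) = mex{} = 0
g(1) = mex{} = 0
g(2) = mex{0} = 1
g(3) = mex{0} = 1
g(4) = mex{1} = 0
g(5) = mex{1} = 0
g(6) = mex{0} = 1
g(7) = mex{0} = 1
g(8) = mex{1} = 0
g(9) = mex{1} = 0
g(10) = mex{0} = 1
g(11) = mex{0} = 1
g(12) = mex{1} = 0
g(13) = mex{1} = 0
g(14) = mex{0} = 1
So g(14) = 1.
Pile B is a plain Nim pile of size 5, so its Grundy value is 5.
Grundy values for pile C (subtraction set {2, 4}):
g(0) = mex{} = 0
g(1) = mex{} = 0
g(2) = mex{0} = 1
g(3) = mex{0} = 1
g(4) = mex{0,1} = 2
g(5) = mex{0,1} = 2
g(6) = mex{1,2} = 0
g(7) = mex{1,2} = 0
g(8) = mex{0,2} = 1
g(9) = mex{0,2} = 1
g(10) = mex{0,1} = 2
g(11) = mex{0,1} = 2
g(12) = mex{1,2} = 0
g(13) = mex{1,2} = 0
g(14) = mex{0,2} = 1
So g(14) = 1.
The value of a disjunctive sum is the nim-sum of the parts.
Combined value = 1 ⊕ 5 ⊕ 1 = 5.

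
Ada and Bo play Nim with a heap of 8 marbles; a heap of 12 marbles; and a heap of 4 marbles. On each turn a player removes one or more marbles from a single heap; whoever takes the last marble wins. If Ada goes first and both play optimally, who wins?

Compute the nim-sum pairwise:
8 ⊕ 12 = 4
4 ⊕ 4 = 0
The nim-sum is 0, so this is a P-position: the player to move is in a losing position under optimal play; Ada is about to move from it and so loses — Bo wins.

Bo wins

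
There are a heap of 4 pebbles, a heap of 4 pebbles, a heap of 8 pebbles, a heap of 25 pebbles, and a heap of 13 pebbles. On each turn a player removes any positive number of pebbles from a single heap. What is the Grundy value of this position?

28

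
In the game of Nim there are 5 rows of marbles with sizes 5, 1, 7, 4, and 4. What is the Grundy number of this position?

Write each in binary and XOR column by column:
  101  (5)
  001  (1)
  111  (7)
  100  (4)
  100  (4)
  ---
  011  (3)

3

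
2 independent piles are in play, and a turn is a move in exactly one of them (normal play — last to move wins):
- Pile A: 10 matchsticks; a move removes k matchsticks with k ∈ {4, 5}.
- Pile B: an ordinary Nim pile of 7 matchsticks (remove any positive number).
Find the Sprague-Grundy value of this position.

7

For pile A, compute g(0), g(1), … with moves {4, 5}:
k:     0  1  2  3  4  5  6  7  8  9 10
g(k):  0  0  0  0  1  1  1  1  2  0  0
So g(10) = 0.
Pile B is a plain Nim pile of size 7, so its Grundy value is 7.
By the Sprague-Grundy theorem, the Grundy value of a sum of independent games is the XOR of the component values.
Combined value = 0 XOR 7 = 7.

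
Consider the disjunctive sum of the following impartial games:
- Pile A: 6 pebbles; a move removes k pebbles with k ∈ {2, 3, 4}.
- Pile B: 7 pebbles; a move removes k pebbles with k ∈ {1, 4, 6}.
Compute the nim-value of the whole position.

0

Build the Grundy sequence for pile A with g(k) = mex{g(k−s) : s ∈ {2, 3, 4}, s ≤ k}:
k:     0  1  2  3  4  5  6
g(k):  0  0  1  1  2  2  0
So g(6) = 0.
For pile B, compute g(0), g(1), … with moves {1, 4, 6}:
k:     0  1  2  3  4  5  6  7
g(k):  0  1  0  1  2  0  1  0
So g(7) = 0.
By the Sprague-Grundy theorem, the Grundy value of a sum of independent games is the XOR of the component values.
Combined value = 0 XOR 0 = 0.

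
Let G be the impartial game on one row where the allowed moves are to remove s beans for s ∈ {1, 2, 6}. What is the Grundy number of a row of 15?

1

Build the Grundy sequence with g(k) = mex{g(k−s) : s ∈ {1, 2, 6}, s ≤ k}:
k:     0  1  2  3  4  5  6  7  8  9 10 11 12 13 14 15
g(k):  0  1  2  0  1  2  3  0  1  2  0  1  2  3  0  1
So g(15) = 1.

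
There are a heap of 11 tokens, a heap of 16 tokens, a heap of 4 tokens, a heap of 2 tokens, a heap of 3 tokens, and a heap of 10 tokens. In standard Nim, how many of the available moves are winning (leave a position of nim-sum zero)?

1

In binary:
  01011  (11)
  10000  (16)
  00100  (4)
  00010  (2)
  00011  (3)
  01010  (10)
  -----
  10100  (20)
The overall nim-sum is X = 20. A heap of size p has a winning move iff p XOR X < p (reduce it to p XOR X).
  11: 11 XOR 20 = 31 ≥ 11 — no move.
  16: 16 XOR 20 = 4 < 16 — winning move (to 4).
  4: 4 XOR 20 = 16 ≥ 4 — no move.
  2: 2 XOR 20 = 22 ≥ 2 — no move.
  3: 3 XOR 20 = 23 ≥ 3 — no move.
  10: 10 XOR 20 = 30 ≥ 10 — no move.
That gives 1 winning move.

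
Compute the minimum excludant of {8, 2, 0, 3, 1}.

4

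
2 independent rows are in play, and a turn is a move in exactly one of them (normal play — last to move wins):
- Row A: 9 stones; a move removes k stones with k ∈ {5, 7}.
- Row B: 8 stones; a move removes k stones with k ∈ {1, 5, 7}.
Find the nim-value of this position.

1

For row A, compute g(0), g(1), … with moves {5, 7}:
g(0) = mex{} = 0
g(1) = mex{} = 0
g(2) = mex{} = 0
g(3) = mex{} = 0
g(4) = mex{} = 0
g(5) = mex{0} = 1
g(6) = mex{0} = 1
g(7) = mex{0} = 1
g(8) = mex{0} = 1
g(9) = mex{0} = 1
So g(9) = 1.
Build the Grundy sequence for row B with g(k) = mex{g(k−s) : s ∈ {1, 5, 7}, s ≤ k}:
g(0) = mex{} = 0
g(1) = mex{0} = 1
g(2) = mex{1} = 0
g(3) = mex{0} = 1
g(4) = mex{1} = 0
g(5) = mex{0} = 1
g(6) = mex{1} = 0
g(7) = mex{0} = 1
g(8) = mex{1} = 0
So g(8) = 0.
The value of a disjunctive sum is the nim-sum of the parts.
Combined value = 1 ⊕ 0 = 1.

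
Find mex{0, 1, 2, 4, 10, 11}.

3

The values 0, 1, 2 are all present; 3 is the first non-negative integer missing from the set.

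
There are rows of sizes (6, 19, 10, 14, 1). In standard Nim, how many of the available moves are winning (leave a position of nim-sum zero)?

Compute the nim-sum pairwise:
6 ⊕ 19 = 21
21 ⊕ 10 = 31
31 ⊕ 14 = 17
17 ⊕ 1 = 16
The overall nim-sum is X = 16. A row of size p has a winning move iff p XOR X < p (reduce it to p XOR X).
  6: 6 XOR 16 = 22 ≥ 6 — no move.
  19: 19 XOR 16 = 3 < 19 — winning move (to 3).
  10: 10 XOR 16 = 26 ≥ 10 — no move.
  14: 14 XOR 16 = 30 ≥ 14 — no move.
  1: 1 XOR 16 = 17 ≥ 1 — no move.
That gives 1 winning move.

1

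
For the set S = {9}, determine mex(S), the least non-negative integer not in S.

0 is not in the set, so the mex is 0.

0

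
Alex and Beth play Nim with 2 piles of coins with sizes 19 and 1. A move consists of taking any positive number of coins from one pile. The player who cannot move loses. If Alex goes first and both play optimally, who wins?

Nim-sum: 19 ⊕ 1 = 18.
The nim-sum is 18 ≠ 0, so this is an N-position: the player to move can win; Alex has a winning move.

Alex wins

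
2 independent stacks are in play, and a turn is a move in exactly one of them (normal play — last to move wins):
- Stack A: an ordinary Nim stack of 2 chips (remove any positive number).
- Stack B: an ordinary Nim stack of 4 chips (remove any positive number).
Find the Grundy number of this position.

Stack A is a plain Nim stack of size 2, so its Grundy value is 2.
Stack B is a plain Nim stack of size 4, so its Grundy value is 4.
By the Sprague-Grundy theorem, the Grundy value of a sum of independent games is the XOR of the component values.
Combined value = 2 XOR 4 = 6.

6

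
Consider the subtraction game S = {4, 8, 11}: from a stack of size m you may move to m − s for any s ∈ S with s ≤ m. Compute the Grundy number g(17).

0

Compute g(0), g(1), … for moves {4, 8, 11}:
k:     0  1  2  3  4  5  6  7  8  9 10 11 12 13 14 15 16 17
g(k):  0  0  0  0  1  1  1  1  2  2  2  2  3  3  3  0  0  0
So g(17) = 0.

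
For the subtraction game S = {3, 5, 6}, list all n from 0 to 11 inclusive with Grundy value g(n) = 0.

0, 1, 2, 9, 10, 11

Grundy values for subtraction set {3, 5, 6}:
g(0) = mex{} = 0
g(1) = mex{} = 0
g(2) = mex{} = 0
g(3) = mex{0} = 1
g(4) = mex{0} = 1
g(5) = mex{0} = 1
g(6) = mex{0,1} = 2
g(7) = mex{0,1} = 2
g(8) = mex{0,1} = 2
g(9) = mex{1,2} = 0
g(10) = mex{1,2} = 0
g(11) = mex{1,2} = 0
The P-positions (g = 0) in 0..11 are 0, 1, 2, 9, 10, 11.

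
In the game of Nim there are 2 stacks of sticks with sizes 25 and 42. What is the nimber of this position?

51

Compute the nim-sum pairwise:
25 ^ 42 = 51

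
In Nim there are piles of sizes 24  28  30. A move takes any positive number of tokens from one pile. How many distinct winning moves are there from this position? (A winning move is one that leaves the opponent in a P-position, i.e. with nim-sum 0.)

Compute the nim-sum pairwise:
24 ⊕ 28 = 4
4 ⊕ 30 = 26
The overall nim-sum is X = 26. A pile of size p has a winning move iff p XOR X < p (reduce it to p XOR X).
  24: 24 XOR 26 = 2 < 24 — winning move (to 2).
  28: 28 XOR 26 = 6 < 28 — winning move (to 6).
  30: 30 XOR 26 = 4 < 30 — winning move (to 4).
That gives 3 winning moves.

3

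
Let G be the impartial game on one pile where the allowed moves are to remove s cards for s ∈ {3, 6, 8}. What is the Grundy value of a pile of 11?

0

Compute g(0), g(1), … for moves {3, 6, 8}:
g(0) = mex{} = 0
g(1) = mex{} = 0
g(2) = mex{} = 0
g(3) = mex{0} = 1
g(4) = mex{0} = 1
g(5) = mex{0} = 1
g(6) = mex{0,1} = 2
g(7) = mex{0,1} = 2
g(8) = mex{0,1} = 2
g(9) = mex{0,1,2} = 3
g(10) = mex{0,1,2} = 3
g(11) = mex{1,2} = 0
So g(11) = 0.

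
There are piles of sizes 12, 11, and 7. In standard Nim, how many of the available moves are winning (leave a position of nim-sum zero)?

Nim-sum: 12 ^ 11 ^ 7 = 0.
The nim-sum is already 0, so every move leaves a nonzero nim-sum — there are no winning moves.

0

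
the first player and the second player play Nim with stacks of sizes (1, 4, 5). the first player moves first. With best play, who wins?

the second player wins

Bitwise XOR of the heap sizes:
  001  (1)
  100  (4)
  101  (5)
  ---
  000  (0)
The nim-sum is 0, so this is a P-position: the player to move is in a losing position under optimal play; the first player is about to move from it and so loses — the second player wins.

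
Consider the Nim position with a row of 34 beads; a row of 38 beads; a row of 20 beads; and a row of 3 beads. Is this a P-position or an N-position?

N-position

Write each in binary and XOR column by column:
  100010  (34)
  100110  (38)
  010100  (20)
  000011  (3)
  ------
  010011  (19)
The nim-sum is 19 ≠ 0, so this is an N-position: the player to move can win.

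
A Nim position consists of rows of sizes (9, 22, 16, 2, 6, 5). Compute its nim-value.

Write each in binary and XOR column by column:
  01001  (9)
  10110  (22)
  10000  (16)
  00010  (2)
  00110  (6)
  00101  (5)
  -----
  01110  (14)

14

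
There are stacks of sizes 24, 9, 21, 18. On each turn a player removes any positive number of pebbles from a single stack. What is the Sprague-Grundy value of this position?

22

In binary:
  11000  (24)
  01001  (9)
  10101  (21)
  10010  (18)
  -----
  10110  (22)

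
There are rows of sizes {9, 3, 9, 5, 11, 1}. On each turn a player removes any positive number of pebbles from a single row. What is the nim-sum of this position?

Write each in binary and XOR column by column:
  1001  (9)
  0011  (3)
  1001  (9)
  0101  (5)
  1011  (11)
  0001  (1)
  ----
  1100  (12)

12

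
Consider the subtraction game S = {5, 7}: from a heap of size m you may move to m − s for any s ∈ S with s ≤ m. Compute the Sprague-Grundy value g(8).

1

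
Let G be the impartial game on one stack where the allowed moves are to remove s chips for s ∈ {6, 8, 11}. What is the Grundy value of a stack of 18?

0

Build the Grundy sequence with g(k) = mex{g(k−s) : s ∈ {6, 8, 11}, s ≤ k}:
k:     0  1  2  3  4  5  6  7  8  9 10 11 12 13 14 15 16 17 18
g(k):  0  0  0  0  0  0  1  1  1  1  1  1  2  2  2  2  2  0  0
So g(18) = 0.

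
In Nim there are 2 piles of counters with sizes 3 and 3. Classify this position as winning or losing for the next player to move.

Losing position

Write each in binary and XOR column by column:
  11  (3)
  11  (3)
  --
  00  (0)
The nim-sum is 0, so this is a P-position: the player to move is in a losing position under optimal play.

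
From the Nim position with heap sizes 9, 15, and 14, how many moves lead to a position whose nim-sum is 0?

Write each in binary and XOR column by column:
  1001  (9)
  1111  (15)
  1110  (14)
  ----
  1000  (8)
The overall nim-sum is X = 8. A heap of size p has a winning move iff p XOR X < p (reduce it to p XOR X).
  9: 9 XOR 8 = 1 < 9 — winning move (to 1).
  15: 15 XOR 8 = 7 < 15 — winning move (to 7).
  14: 14 XOR 8 = 6 < 14 — winning move (to 6).
That gives 3 winning moves.

3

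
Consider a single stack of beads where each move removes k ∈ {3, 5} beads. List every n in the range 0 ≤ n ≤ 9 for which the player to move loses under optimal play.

0, 1, 2, 8, 9

Compute g(0), g(1), … for moves {3, 5}:
g(0) = mex{} = 0
g(1) = mex{} = 0
g(2) = mex{} = 0
g(3) = mex{0} = 1
g(4) = mex{0} = 1
g(5) = mex{0} = 1
g(6) = mex{0,1} = 2
g(7) = mex{0,1} = 2
g(8) = mex{1} = 0
g(9) = mex{1,2} = 0
The P-positions (g = 0) in 0..9 are 0, 1, 2, 8, 9.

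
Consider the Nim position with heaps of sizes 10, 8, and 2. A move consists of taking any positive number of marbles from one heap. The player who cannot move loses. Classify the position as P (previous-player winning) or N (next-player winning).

P-position

In binary:
  1010  (10)
  1000  (8)
  0010  (2)
  ----
  0000  (0)
The nim-sum is 0, so this is a P-position: the player to move is in a losing position under optimal play.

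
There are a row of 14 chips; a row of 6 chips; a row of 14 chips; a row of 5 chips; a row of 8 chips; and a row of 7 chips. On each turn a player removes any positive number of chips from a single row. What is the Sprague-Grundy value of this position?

12

Compute the nim-sum pairwise:
14 XOR 6 = 8
8 XOR 14 = 6
6 XOR 5 = 3
3 XOR 8 = 11
11 XOR 7 = 12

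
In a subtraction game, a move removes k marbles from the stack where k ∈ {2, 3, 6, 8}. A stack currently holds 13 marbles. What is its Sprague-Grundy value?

2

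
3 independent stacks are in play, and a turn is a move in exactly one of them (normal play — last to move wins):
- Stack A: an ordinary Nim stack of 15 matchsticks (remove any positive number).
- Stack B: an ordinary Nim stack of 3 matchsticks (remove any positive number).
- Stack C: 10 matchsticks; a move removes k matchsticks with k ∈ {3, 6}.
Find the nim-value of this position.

12

Stack A is a plain Nim stack of size 15, so its Grundy value is 15.
Stack B is a plain Nim stack of size 3, so its Grundy value is 3.
Build the Grundy sequence for stack C with g(k) = mex{g(k−s) : s ∈ {3, 6}, s ≤ k}:
k:     0  1  2  3  4  5  6  7  8  9 10
g(k):  0  0  0  1  1  1  2  2  2  0  0
So g(10) = 0.
By the Sprague-Grundy theorem, the Grundy value of a sum of independent games is the XOR of the component values.
Combined value = 15 XOR 3 XOR 0 = 12.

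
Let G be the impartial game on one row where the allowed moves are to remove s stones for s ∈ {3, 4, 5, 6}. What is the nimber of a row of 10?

Compute g(0), g(1), … for moves {3, 4, 5, 6}:
g(0) = mex{} = 0
g(1) = mex{} = 0
g(2) = mex{} = 0
g(3) = mex{0} = 1
g(4) = mex{0} = 1
g(5) = mex{0} = 1
g(6) = mex{0,1} = 2
g(7) = mex{0,1} = 2
g(8) = mex{0,1} = 2
g(9) = mex{1,2} = 0
g(10) = mex{1,2} = 0
So g(10) = 0.

0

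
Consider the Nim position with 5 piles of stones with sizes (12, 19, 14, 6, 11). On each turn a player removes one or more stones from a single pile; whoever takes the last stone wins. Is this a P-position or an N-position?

N-position

In binary:
  01100  (12)
  10011  (19)
  01110  (14)
  00110  (6)
  01011  (11)
  -----
  11100  (28)
The nim-sum is 28 ≠ 0, so this is an N-position: the player to move can win.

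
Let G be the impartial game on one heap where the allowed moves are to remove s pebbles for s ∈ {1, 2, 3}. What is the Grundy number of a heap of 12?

0

Compute g(0), g(1), … for moves {1, 2, 3}:
k:     0  1  2  3  4  5  6  7  8  9 10 11 12
g(k):  0  1  2  3  0  1  2  3  0  1  2  3  0
So g(12) = 0.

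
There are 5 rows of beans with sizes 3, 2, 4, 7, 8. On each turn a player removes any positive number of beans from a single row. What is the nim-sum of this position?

10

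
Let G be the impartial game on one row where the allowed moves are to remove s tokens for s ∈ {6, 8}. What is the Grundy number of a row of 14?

Compute g(0), g(1), … for moves {6, 8}:
k:     0  1  2  3  4  5  6  7  8  9 10 11 12 13 14
g(k):  0  0  0  0  0  0  1  1  1  1  1  1  2  2  0
So g(14) = 0.

0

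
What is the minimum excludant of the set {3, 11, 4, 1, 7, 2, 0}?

The values 0, 1, 2, 3, 4 are all present; 5 is the first non-negative integer missing from the set.

5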